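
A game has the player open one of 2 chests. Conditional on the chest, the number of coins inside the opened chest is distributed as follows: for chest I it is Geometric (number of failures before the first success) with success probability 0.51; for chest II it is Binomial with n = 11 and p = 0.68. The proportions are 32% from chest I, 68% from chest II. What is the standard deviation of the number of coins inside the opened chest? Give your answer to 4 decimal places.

Per component, I: μ=0.960784, E[X²]=2.807; II: μ=7.48, E[X²]=58.344.
E[X] = 0.32·0.960784 + 0.68·7.48 = 5.39385.
E[X²] = 0.32·2.807 + 0.68·58.344 = 40.5722.
Var(X) = E[X²] − (E[X])² = 40.5722 − 29.0936 = 11.4785.
SD(X) = √11.4785 = 3.388.

3.3880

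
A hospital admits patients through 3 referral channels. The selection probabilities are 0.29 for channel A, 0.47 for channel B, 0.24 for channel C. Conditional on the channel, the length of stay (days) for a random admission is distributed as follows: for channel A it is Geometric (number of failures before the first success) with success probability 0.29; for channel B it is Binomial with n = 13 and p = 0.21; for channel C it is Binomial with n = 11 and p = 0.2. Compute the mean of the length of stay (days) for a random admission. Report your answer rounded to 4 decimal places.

Component means — A: 2.44828; B: 2.73; C: 2.2.
E[X] = 0.29·2.44828 + 0.47·2.73 + 0.24·2.2 = 2.5211.

2.5211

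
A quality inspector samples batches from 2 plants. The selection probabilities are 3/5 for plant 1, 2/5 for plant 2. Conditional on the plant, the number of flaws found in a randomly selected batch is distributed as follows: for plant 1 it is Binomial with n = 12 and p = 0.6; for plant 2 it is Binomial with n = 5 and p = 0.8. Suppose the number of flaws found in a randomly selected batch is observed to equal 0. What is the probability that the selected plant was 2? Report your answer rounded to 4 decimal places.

0.9271

Likelihoods P(X=0 | ·): 1: 1.67772e-05; 2: 0.00032.
Posterior ∝ prior × likelihood. Numerator for 2: 0.4·0.00032 = 0.000128.
Normalizing constant: 0.6·1.67772e-05 + 0.4·0.00032 = 0.000138066.
P(2 | observation) = 0.000128 / 0.000138066 = 0.927091.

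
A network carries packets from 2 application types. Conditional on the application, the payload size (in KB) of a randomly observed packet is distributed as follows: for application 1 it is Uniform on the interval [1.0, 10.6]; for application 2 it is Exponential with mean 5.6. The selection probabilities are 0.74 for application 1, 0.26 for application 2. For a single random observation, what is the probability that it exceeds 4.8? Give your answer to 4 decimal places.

Conditional on each application, P(X > 4.8): 1: 0.604167; 2: 0.424373.
By total probability, P(X > 4.8) = 0.74·0.604167 + 0.26·0.424373 = 0.55742.

0.5574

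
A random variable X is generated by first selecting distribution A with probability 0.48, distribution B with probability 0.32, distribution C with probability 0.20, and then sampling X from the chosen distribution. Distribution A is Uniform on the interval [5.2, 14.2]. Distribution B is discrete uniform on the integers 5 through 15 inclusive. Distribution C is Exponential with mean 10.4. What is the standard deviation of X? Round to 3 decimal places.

Per component, A: μ=9.7, E[X²]=100.84; B: μ=10, E[X²]=110; C: μ=10.4, E[X²]=216.32.
E[X] = 0.48·9.7 + 0.32·10 + 0.2·10.4 = 9.936.
E[X²] = 0.48·100.84 + 0.32·110 + 0.2·216.32 = 126.867.
Var(X) = E[X²] − (E[X])² = 126.867 − 98.7241 = 28.1431.
SD(X) = √28.1431 = 5.30501.

5.305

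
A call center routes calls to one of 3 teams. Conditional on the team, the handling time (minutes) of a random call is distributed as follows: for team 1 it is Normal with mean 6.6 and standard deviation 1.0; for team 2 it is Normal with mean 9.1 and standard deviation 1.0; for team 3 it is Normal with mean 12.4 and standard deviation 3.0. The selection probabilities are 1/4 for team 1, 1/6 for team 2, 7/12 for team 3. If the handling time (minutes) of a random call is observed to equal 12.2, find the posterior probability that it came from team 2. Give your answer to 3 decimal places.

Likelihoods f(12.2 | ·): 1: 6.18262e-08; 2: 0.00326682; 3: 0.132686.
Posterior ∝ prior × likelihood. Numerator for 2: 0.166667·0.00326682 = 0.00054447.
Normalizing constant: 0.25·6.18262e-08 + 0.166667·0.00326682 + 0.583333·0.132686 = 0.0779444.
P(2 | observation) = 0.00054447 / 0.0779444 = 0.00698536.

0.007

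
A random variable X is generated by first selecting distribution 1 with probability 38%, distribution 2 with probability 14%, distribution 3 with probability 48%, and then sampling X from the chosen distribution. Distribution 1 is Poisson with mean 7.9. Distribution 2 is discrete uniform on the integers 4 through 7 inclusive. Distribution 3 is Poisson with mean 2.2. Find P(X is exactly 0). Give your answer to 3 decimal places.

Conditional on each component, P(X = 0): 1: 0.000370744; 2: 0; 3: 0.110803.
By total probability, P(X = 0) = 0.38·0.000370744 + 0.14·0 + 0.48·0.110803 = 0.0533264.

0.053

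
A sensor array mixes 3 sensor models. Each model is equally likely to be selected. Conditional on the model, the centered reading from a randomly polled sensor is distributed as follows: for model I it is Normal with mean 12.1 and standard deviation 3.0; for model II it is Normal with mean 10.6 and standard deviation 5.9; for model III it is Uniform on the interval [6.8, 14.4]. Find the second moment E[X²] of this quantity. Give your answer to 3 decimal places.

139.918

For each component E[X²] = Var + (mean)², giving I: 155.41; II: 147.17; III: 117.173.
Overall E[X²] = 0.333333·155.41 + 0.333333·147.17 + 0.333333·117.173 = 139.918.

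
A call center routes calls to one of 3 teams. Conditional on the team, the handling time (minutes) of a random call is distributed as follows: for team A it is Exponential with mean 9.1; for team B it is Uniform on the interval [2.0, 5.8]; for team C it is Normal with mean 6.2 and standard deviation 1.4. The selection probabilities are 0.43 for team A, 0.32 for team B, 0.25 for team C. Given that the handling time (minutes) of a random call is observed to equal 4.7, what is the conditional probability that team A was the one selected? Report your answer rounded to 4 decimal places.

Likelihoods f(4.7 | ·): A: 0.0655621; B: 0.263158; C: 0.160511.
Posterior ∝ prior × likelihood. Numerator for A: 0.43·0.0655621 = 0.0281917.
Normalizing constant: 0.43·0.0655621 + 0.32·0.263158 + 0.25·0.160511 = 0.15253.
P(A | observation) = 0.0281917 / 0.15253 = 0.184827.

0.1848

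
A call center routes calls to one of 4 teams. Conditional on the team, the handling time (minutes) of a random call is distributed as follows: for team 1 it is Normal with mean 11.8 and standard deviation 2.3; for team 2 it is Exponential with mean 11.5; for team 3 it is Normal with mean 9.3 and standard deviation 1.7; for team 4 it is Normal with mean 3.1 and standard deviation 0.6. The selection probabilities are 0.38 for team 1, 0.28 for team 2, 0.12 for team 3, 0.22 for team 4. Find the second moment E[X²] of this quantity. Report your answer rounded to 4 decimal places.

141.9004

For each component E[X²] = Var + (mean)², giving 1: 144.53; 2: 264.5; 3: 89.38; 4: 9.97.
Overall E[X²] = 0.38·144.53 + 0.28·264.5 + 0.12·89.38 + 0.22·9.97 = 141.9.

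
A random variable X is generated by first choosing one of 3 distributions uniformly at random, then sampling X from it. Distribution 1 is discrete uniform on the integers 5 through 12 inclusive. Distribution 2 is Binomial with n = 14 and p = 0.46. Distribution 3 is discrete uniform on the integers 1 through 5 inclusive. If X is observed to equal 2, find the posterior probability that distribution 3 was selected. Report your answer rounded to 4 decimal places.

0.9441

Likelihoods P(X=2 | ·): 1: 0; 2: 0.0118381; 3: 0.2.
Posterior ∝ prior × likelihood. Numerator for 3: 0.333333·0.2 = 0.0666667.
Normalizing constant: 0.333333·0 + 0.333333·0.0118381 + 0.333333·0.2 = 0.0706127.
P(3 | observation) = 0.0666667 / 0.0706127 = 0.944117.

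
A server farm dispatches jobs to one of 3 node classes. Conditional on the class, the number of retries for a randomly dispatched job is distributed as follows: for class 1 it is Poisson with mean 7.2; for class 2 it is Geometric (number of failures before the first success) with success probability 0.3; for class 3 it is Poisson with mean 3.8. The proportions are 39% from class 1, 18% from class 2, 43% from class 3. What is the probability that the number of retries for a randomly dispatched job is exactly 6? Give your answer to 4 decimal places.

Conditional on each class, P(X = 6): 1: 0.144458; 2: 0.0352947; 3: 0.0935513.
By total probability, P(X = 6) = 0.39·0.144458 + 0.18·0.0352947 + 0.43·0.0935513 = 0.102919.

0.1029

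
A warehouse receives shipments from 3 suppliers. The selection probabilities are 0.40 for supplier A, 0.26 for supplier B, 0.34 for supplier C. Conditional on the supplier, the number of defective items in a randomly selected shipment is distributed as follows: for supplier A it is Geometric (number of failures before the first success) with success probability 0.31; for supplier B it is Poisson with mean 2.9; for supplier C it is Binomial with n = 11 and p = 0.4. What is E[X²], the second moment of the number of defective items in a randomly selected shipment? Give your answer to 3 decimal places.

For each component E[X²] = Var + (mean)², giving A: 12.1342; B: 11.31; C: 22.
Overall E[X²] = 0.4·12.1342 + 0.26·11.31 + 0.34·22 = 15.2743.

15.274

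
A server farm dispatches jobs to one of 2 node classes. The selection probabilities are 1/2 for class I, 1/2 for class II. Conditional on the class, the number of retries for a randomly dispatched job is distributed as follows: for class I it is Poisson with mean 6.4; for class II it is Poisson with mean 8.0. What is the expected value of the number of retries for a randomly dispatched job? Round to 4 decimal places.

Component means — I: 6.4; II: 8.
E[X] = 0.5·6.4 + 0.5·8 = 7.2.

7.2000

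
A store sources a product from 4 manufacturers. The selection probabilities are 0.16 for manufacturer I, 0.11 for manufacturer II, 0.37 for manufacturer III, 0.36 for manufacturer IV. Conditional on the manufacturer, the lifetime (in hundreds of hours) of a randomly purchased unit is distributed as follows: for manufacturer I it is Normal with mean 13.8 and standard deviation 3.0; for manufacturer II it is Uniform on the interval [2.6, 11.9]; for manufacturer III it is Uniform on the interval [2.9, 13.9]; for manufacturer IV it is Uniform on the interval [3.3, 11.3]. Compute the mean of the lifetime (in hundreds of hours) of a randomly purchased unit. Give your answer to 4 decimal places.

Component means — I: 13.8; II: 7.25; III: 8.4; IV: 7.3.
E[X] = 0.16·13.8 + 0.11·7.25 + 0.37·8.4 + 0.36·7.3 = 8.7415.

8.7415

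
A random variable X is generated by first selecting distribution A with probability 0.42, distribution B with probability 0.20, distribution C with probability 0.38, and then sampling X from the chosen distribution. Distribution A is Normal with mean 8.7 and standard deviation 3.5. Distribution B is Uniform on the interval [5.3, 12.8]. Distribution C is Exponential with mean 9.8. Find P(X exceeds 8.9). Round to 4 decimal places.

Conditional on each component, P(X > 8.9): A: 0.477216; B: 0.52; C: 0.403264.
By total probability, P(X > 8.9) = 0.42·0.477216 + 0.2·0.52 + 0.38·0.403264 = 0.457671.

0.4577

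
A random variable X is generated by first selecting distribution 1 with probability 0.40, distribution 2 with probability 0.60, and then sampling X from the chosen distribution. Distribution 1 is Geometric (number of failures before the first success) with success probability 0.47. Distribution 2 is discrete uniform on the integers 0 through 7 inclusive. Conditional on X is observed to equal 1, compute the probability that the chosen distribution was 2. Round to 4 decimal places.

0.4295

Likelihoods P(X=1 | ·): 1: 0.2491; 2: 0.125.
Posterior ∝ prior × likelihood. Numerator for 2: 0.6·0.125 = 0.075.
Normalizing constant: 0.4·0.2491 + 0.6·0.125 = 0.17464.
P(2 | observation) = 0.075 / 0.17464 = 0.429455.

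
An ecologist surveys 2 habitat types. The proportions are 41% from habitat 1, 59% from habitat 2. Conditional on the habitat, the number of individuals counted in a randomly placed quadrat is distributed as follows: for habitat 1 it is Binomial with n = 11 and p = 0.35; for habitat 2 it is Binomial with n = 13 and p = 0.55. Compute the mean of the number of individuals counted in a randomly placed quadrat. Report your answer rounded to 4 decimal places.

5.7970

Component means — 1: 3.85; 2: 7.15.
E[X] = 0.41·3.85 + 0.59·7.15 = 5.797.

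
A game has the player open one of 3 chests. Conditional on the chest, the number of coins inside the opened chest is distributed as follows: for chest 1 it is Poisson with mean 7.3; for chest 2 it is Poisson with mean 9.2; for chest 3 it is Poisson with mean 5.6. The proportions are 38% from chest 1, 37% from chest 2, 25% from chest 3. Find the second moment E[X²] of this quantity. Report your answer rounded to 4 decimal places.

For each component E[X²] = Var + (mean)², giving 1: 60.59; 2: 93.84; 3: 36.96.
Overall E[X²] = 0.38·60.59 + 0.37·93.84 + 0.25·36.96 = 66.985.

66.9850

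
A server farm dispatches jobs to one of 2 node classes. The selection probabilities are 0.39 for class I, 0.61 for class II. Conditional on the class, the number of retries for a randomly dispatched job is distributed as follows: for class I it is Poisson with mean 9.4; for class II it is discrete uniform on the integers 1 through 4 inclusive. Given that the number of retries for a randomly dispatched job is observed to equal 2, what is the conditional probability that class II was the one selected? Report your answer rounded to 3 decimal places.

Likelihoods P(X=2 | ·): I: 0.00365475; II: 0.25.
Posterior ∝ prior × likelihood. Numerator for II: 0.61·0.25 = 0.1525.
Normalizing constant: 0.39·0.00365475 + 0.61·0.25 = 0.153925.
P(II | observation) = 0.1525 / 0.153925 = 0.99074.

0.991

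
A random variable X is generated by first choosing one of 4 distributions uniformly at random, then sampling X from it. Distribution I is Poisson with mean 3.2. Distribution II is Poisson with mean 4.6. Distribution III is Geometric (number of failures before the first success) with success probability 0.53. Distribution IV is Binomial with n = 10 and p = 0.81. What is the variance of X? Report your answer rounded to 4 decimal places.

Per component, I: μ=3.2, E[X²]=13.44; II: μ=4.6, E[X²]=25.76; III: μ=0.886792, E[X²]=2.45959; IV: μ=8.1, E[X²]=67.149.
E[X] = 0.25·3.2 + 0.25·4.6 + 0.25·0.886792 + 0.25·8.1 = 4.1967.
E[X²] = 0.25·13.44 + 0.25·25.76 + 0.25·2.45959 + 0.25·67.149 = 27.2021.
Var(X) = E[X²] − (E[X])² = 27.2021 − 17.6123 = 9.58987.

9.5899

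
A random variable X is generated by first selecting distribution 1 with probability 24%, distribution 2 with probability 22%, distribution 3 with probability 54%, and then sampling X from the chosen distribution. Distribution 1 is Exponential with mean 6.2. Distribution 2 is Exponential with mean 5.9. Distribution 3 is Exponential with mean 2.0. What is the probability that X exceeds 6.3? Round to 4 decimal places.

0.1856

Conditional on each component, P(X > 6.3): 1: 0.361993; 2: 0.343765; 3: 0.0428521.
By total probability, P(X > 6.3) = 0.24·0.361993 + 0.22·0.343765 + 0.54·0.0428521 = 0.185647.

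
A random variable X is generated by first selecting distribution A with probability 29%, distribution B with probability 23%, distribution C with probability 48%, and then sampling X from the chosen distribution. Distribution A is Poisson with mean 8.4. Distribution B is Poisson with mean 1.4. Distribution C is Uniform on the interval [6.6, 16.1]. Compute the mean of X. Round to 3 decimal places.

8.206

Component means — A: 8.4; B: 1.4; C: 11.35.
E[X] = 0.29·8.4 + 0.23·1.4 + 0.48·11.35 = 8.206.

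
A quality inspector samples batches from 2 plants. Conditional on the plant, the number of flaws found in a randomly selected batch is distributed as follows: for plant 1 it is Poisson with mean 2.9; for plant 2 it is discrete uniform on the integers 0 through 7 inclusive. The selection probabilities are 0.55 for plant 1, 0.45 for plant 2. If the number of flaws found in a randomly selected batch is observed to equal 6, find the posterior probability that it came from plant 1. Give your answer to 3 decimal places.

0.308

Likelihoods P(X=6 | ·): 1: 0.0454571; 2: 0.125.
Posterior ∝ prior × likelihood. Numerator for 1: 0.55·0.0454571 = 0.0250014.
Normalizing constant: 0.55·0.0454571 + 0.45·0.125 = 0.0812514.
P(1 | observation) = 0.0250014 / 0.0812514 = 0.307704.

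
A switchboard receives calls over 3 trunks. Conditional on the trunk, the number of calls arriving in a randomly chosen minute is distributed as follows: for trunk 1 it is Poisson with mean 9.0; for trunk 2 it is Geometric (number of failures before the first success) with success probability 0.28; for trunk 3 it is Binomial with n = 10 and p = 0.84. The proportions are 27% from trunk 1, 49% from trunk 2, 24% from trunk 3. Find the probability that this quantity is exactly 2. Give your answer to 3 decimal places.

Conditional on each trunk, P(X = 2): 1: 0.0049981; 2: 0.145152; 3: 1.36374e-05.
By total probability, P(X = 2) = 0.27·0.0049981 + 0.49·0.145152 + 0.24·1.36374e-05 = 0.0724772.

0.072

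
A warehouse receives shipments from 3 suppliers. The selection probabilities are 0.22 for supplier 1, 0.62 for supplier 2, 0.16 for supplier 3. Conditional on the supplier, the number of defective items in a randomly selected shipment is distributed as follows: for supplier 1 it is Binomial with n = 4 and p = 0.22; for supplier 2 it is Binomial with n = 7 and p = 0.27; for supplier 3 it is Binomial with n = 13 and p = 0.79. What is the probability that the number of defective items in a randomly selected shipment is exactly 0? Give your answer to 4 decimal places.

0.1499

Conditional on each supplier, P(X = 0): 1: 0.370151; 2: 0.110474; 3: 1.54472e-09.
By total probability, P(X = 0) = 0.22·0.370151 + 0.62·0.110474 + 0.16·1.54472e-09 = 0.149927.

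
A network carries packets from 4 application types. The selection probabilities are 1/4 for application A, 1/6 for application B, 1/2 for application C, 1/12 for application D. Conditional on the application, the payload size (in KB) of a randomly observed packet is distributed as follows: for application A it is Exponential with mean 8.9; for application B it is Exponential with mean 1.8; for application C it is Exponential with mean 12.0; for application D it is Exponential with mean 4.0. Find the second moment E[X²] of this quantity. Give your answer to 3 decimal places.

For each component E[X²] = Var + (mean)², giving A: 158.42; B: 6.48; C: 288; D: 32.
Overall E[X²] = 0.25·158.42 + 0.166667·6.48 + 0.5·288 + 0.0833333·32 = 187.352.

187.352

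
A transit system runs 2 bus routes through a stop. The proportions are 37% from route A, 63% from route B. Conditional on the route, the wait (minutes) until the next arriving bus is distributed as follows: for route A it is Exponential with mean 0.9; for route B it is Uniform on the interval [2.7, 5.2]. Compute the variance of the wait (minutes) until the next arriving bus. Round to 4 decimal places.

2.7962

Per component, A: μ=0.9, E[X²]=1.62; B: μ=3.95, E[X²]=16.1233.
E[X] = 0.37·0.9 + 0.63·3.95 = 2.8215.
E[X²] = 0.37·1.62 + 0.63·16.1233 = 10.7571.
Var(X) = E[X²] − (E[X])² = 10.7571 − 7.96086 = 2.79624.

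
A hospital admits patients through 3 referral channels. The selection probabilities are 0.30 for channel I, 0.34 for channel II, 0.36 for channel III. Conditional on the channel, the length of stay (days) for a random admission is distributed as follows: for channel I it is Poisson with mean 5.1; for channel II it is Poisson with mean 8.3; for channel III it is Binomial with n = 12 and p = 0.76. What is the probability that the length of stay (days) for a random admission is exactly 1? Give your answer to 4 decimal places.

Conditional on each channel, P(X = 1): I: 0.0310934; II: 0.00206269; III: 1.38777e-06.
By total probability, P(X = 1) = 0.3·0.0310934 + 0.34·0.00206269 + 0.36·1.38777e-06 = 0.0100298.

0.0100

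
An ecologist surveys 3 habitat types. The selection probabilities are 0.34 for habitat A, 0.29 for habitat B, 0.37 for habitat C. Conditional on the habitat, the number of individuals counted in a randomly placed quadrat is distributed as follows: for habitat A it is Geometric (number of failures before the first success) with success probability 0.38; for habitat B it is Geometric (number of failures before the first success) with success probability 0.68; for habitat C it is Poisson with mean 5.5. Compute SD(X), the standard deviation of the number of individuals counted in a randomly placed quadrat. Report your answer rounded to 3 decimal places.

Per component, A: μ=1.63158, E[X²]=6.95568; B: μ=0.470588, E[X²]=0.913495; C: μ=5.5, E[X²]=35.75.
E[X] = 0.34·1.63158 + 0.29·0.470588 + 0.37·5.5 = 2.72621.
E[X²] = 0.34·6.95568 + 0.29·0.913495 + 0.37·35.75 = 15.8573.
Var(X) = E[X²] − (E[X])² = 15.8573 − 7.43221 = 8.42514.
SD(X) = √8.42514 = 2.90261.

2.903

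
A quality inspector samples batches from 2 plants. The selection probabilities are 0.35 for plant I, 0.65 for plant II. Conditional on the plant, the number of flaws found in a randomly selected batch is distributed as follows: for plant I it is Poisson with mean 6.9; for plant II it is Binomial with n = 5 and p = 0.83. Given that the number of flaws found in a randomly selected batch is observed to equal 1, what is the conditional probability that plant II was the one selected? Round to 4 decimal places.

0.4807

Likelihoods P(X=1 | ·): I: 0.00695372; II: 0.00346612.
Posterior ∝ prior × likelihood. Numerator for II: 0.65·0.00346612 = 0.00225298.
Normalizing constant: 0.35·0.00695372 + 0.65·0.00346612 = 0.00468678.
P(II | observation) = 0.00225298 / 0.00468678 = 0.480709.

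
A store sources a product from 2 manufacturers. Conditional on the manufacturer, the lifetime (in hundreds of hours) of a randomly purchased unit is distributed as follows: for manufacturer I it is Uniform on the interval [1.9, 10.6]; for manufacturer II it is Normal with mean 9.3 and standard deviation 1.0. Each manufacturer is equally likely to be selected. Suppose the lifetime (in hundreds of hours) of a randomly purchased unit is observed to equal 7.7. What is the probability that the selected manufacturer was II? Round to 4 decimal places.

0.4911

Likelihoods f(7.7 | ·): I: 0.114943; II: 0.110921.
Posterior ∝ prior × likelihood. Numerator for II: 0.5·0.110921 = 0.0554604.
Normalizing constant: 0.5·0.114943 + 0.5·0.110921 = 0.112932.
P(II | observation) = 0.0554604 / 0.112932 = 0.491097.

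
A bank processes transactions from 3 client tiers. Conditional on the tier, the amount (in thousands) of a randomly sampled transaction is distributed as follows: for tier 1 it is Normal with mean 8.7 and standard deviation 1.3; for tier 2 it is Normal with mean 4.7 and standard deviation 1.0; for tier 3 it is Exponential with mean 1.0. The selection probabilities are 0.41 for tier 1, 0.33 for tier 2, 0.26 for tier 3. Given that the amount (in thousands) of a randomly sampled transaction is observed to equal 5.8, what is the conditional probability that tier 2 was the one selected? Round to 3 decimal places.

0.865

Likelihoods f(5.8 | ·): 1: 0.02549; 2: 0.217852; 3: 0.00302755.
Posterior ∝ prior × likelihood. Numerator for 2: 0.33·0.217852 = 0.0718912.
Normalizing constant: 0.41·0.02549 + 0.33·0.217852 + 0.26·0.00302755 = 0.0831293.
P(2 | observation) = 0.0718912 / 0.0831293 = 0.864812.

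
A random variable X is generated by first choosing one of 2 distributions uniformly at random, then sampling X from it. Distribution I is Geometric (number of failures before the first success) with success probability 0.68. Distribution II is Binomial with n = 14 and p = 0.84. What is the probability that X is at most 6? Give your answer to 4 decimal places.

Conditional on each component, P(X ≤ 6): I: 0.999656; II: 0.000516511.
By total probability, P(X ≤ 6) = 0.5·0.999656 + 0.5·0.000516511 = 0.500086.

0.5001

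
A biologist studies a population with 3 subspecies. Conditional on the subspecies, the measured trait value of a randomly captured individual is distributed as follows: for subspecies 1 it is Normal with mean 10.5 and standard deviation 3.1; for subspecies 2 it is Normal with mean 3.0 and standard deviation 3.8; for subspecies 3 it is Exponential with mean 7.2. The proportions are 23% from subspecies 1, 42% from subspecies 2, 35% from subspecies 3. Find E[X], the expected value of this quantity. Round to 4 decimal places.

Component means — 1: 10.5; 2: 3; 3: 7.2.
E[X] = 0.23·10.5 + 0.42·3 + 0.35·7.2 = 6.195.

6.1950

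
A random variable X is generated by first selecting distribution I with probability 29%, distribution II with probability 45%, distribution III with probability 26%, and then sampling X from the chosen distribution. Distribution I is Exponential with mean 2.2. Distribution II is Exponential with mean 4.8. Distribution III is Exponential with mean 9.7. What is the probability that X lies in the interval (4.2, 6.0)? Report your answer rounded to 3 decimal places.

0.111

Conditional on each component, P(4.2 < X < 6.0): I: 0.0828177; II: 0.130357; III: 0.109846.
By total probability, P(4.2 < X < 6.0) = 0.29·0.0828177 + 0.45·0.130357 + 0.26·0.109846 = 0.111238.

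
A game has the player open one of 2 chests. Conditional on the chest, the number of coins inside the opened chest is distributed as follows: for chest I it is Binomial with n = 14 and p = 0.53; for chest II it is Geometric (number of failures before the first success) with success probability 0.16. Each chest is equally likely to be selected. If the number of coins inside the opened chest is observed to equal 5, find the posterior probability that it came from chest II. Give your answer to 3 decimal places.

Likelihoods P(X=5 | ·): I: 0.0936967; II: 0.0669139.
Posterior ∝ prior × likelihood. Numerator for II: 0.5·0.0669139 = 0.033457.
Normalizing constant: 0.5·0.0936967 + 0.5·0.0669139 = 0.0803053.
P(II | observation) = 0.033457 / 0.0803053 = 0.416622.

0.417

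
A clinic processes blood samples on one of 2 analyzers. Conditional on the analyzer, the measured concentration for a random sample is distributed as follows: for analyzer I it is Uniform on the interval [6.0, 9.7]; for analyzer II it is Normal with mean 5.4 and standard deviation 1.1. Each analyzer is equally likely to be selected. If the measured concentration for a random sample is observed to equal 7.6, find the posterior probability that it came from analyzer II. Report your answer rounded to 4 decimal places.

0.1537

Likelihoods f(7.6 | ·): I: 0.27027; II: 0.0490827.
Posterior ∝ prior × likelihood. Numerator for II: 0.5·0.0490827 = 0.0245413.
Normalizing constant: 0.5·0.27027 + 0.5·0.0490827 = 0.159676.
P(II | observation) = 0.0245413 / 0.159676 = 0.153694.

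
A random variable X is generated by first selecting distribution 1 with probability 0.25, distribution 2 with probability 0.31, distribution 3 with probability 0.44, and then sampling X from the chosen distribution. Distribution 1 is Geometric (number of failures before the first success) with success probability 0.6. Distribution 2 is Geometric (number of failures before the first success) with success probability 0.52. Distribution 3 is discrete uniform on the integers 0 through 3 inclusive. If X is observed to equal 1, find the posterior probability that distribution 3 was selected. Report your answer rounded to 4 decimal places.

Likelihoods P(X=1 | ·): 1: 0.24; 2: 0.2496; 3: 0.25.
Posterior ∝ prior × likelihood. Numerator for 3: 0.44·0.25 = 0.11.
Normalizing constant: 0.25·0.24 + 0.31·0.2496 + 0.44·0.25 = 0.247376.
P(3 | observation) = 0.11 / 0.247376 = 0.444667.

0.4447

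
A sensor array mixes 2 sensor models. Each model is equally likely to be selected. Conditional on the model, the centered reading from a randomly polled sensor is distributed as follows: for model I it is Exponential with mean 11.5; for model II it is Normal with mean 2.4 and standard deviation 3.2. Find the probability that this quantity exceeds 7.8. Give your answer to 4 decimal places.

Conditional on each model, P(X > 7.8): I: 0.507499; II: 0.0457536.
By total probability, P(X > 7.8) = 0.5·0.507499 + 0.5·0.0457536 = 0.276626.

0.2766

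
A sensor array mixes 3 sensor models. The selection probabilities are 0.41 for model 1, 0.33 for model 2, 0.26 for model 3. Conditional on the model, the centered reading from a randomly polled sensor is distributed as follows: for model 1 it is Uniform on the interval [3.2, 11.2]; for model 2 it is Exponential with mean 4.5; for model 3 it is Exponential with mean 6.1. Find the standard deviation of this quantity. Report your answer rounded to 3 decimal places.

Per component, 1: μ=7.2, E[X²]=57.1733; 2: μ=4.5, E[X²]=40.5; 3: μ=6.1, E[X²]=74.42.
E[X] = 0.41·7.2 + 0.33·4.5 + 0.26·6.1 = 6.023.
E[X²] = 0.41·57.1733 + 0.33·40.5 + 0.26·74.42 = 56.1553.
Var(X) = E[X²] − (E[X])² = 56.1553 − 36.2765 = 19.8787.
SD(X) = √19.8787 = 4.45856.

4.459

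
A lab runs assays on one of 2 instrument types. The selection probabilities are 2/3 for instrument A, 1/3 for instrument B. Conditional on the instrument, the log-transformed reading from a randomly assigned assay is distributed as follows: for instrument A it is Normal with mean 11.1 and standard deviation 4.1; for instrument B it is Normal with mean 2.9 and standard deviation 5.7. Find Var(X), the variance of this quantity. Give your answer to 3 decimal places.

Per component, A: μ=11.1, E[X²]=140.02; B: μ=2.9, E[X²]=40.9.
E[X] = 0.666667·11.1 + 0.333333·2.9 = 8.36667.
E[X²] = 0.666667·140.02 + 0.333333·40.9 = 106.98.
Var(X) = E[X²] − (E[X])² = 106.98 − 70.0011 = 36.9789.

36.979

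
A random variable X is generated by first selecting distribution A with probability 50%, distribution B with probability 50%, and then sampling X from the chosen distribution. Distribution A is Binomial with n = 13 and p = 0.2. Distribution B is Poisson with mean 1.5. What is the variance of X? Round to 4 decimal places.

Per component, A: μ=2.6, E[X²]=8.84; B: μ=1.5, E[X²]=3.75.
E[X] = 0.5·2.6 + 0.5·1.5 = 2.05.
E[X²] = 0.5·8.84 + 0.5·3.75 = 6.295.
Var(X) = E[X²] − (E[X])² = 6.295 − 4.2025 = 2.0925.

2.0925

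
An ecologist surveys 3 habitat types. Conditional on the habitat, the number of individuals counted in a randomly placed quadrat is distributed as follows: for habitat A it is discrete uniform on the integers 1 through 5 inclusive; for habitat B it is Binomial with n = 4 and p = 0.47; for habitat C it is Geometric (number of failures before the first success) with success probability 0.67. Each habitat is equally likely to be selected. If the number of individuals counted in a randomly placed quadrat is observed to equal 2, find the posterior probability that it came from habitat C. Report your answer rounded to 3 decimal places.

Likelihoods P(X=2 | ·): A: 0.2; B: 0.372305; C: 0.072963.
Posterior ∝ prior × likelihood. Numerator for C: 0.333333·0.072963 = 0.024321.
Normalizing constant: 0.333333·0.2 + 0.333333·0.372305 + 0.333333·0.072963 = 0.215089.
P(C | observation) = 0.024321 / 0.215089 = 0.113074.

0.113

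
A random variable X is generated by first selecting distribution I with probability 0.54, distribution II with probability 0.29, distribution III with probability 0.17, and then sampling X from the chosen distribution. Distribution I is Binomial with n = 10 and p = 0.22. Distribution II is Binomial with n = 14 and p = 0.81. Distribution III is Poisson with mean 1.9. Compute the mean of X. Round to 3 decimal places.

Component means — I: 2.2; II: 11.34; III: 1.9.
E[X] = 0.54·2.2 + 0.29·11.34 + 0.17·1.9 = 4.7996.

4.800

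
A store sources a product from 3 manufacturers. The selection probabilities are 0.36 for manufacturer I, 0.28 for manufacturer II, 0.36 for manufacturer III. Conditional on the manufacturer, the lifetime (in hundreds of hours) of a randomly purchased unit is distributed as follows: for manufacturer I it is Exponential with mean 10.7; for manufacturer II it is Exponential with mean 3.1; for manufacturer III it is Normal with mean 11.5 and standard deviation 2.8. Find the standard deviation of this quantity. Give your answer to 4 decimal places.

7.7296

Per component, I: μ=10.7, E[X²]=228.98; II: μ=3.1, E[X²]=19.22; III: μ=11.5, E[X²]=140.09.
E[X] = 0.36·10.7 + 0.28·3.1 + 0.36·11.5 = 8.86.
E[X²] = 0.36·228.98 + 0.28·19.22 + 0.36·140.09 = 138.247.
Var(X) = E[X²] − (E[X])² = 138.247 − 78.4996 = 59.7472.
SD(X) = √59.7472 = 7.72963.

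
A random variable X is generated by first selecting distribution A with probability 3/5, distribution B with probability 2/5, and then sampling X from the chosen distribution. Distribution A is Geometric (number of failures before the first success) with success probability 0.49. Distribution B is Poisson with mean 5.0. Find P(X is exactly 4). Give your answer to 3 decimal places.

Conditional on each component, P(X = 4): A: 0.0331495; B: 0.175467.
By total probability, P(X = 4) = 0.6·0.0331495 + 0.4·0.175467 = 0.0900766.

0.090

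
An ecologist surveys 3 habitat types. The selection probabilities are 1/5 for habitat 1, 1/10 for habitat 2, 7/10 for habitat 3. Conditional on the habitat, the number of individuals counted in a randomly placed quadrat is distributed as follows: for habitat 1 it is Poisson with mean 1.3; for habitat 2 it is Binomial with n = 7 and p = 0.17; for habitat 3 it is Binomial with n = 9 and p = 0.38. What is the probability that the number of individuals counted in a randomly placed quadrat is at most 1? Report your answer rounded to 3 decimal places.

Conditional on each habitat, P(X ≤ 1): 1: 0.626823; 2: 0.66042; 3: 0.0882094.
By total probability, P(X ≤ 1) = 0.2·0.626823 + 0.1·0.66042 + 0.7·0.0882094 = 0.253153.

0.253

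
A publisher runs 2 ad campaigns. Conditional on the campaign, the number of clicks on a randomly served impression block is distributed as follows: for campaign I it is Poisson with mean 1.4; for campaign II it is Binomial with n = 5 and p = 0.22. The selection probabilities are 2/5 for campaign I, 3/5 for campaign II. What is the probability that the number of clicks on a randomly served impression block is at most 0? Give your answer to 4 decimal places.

Conditional on each campaign, P(X ≤ 0): I: 0.246597; II: 0.288717.
By total probability, P(X ≤ 0) = 0.4·0.246597 + 0.6·0.288717 = 0.271869.

0.2719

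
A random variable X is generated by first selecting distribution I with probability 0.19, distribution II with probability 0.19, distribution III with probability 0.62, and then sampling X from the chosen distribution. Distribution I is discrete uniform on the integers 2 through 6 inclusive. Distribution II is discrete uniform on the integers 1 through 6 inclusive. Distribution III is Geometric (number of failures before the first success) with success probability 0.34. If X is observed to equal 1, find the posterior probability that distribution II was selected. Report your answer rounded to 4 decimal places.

0.1854

Likelihoods P(X=1 | ·): I: 0; II: 0.166667; III: 0.2244.
Posterior ∝ prior × likelihood. Numerator for II: 0.19·0.166667 = 0.0316667.
Normalizing constant: 0.19·0 + 0.19·0.166667 + 0.62·0.2244 = 0.170795.
P(II | observation) = 0.0316667 / 0.170795 = 0.185408.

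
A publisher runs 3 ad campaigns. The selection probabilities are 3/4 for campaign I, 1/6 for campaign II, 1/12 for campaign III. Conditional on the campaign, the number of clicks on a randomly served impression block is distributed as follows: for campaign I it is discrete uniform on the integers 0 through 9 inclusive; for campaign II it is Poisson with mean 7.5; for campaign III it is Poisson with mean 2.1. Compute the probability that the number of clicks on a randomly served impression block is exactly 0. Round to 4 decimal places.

0.0853

Conditional on each campaign, P(X = 0): I: 0.1; II: 0.000553084; III: 0.122456.
By total probability, P(X = 0) = 0.75·0.1 + 0.166667·0.000553084 + 0.0833333·0.122456 = 0.0852969.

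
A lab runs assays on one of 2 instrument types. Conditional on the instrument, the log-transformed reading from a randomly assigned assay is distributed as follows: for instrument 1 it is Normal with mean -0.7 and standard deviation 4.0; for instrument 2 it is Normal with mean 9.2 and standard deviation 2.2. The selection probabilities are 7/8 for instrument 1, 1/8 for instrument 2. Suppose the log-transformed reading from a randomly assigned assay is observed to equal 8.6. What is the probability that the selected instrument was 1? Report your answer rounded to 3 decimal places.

Likelihoods f(8.6 | ·): 1: 0.00668396; 2: 0.174717.
Posterior ∝ prior × likelihood. Numerator for 1: 0.875·0.00668396 = 0.00584846.
Normalizing constant: 0.875·0.00668396 + 0.125·0.174717 = 0.0276881.
P(1 | observation) = 0.00584846 / 0.0276881 = 0.211226.

0.211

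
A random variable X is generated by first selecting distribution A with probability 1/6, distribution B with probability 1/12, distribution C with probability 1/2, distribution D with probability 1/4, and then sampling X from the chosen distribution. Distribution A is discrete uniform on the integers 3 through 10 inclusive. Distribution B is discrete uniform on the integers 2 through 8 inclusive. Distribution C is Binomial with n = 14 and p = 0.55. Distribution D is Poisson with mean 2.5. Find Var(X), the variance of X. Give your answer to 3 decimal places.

Per component, A: μ=6.5, E[X²]=47.5; B: μ=5, E[X²]=29; C: μ=7.7, E[X²]=62.755; D: μ=2.5, E[X²]=8.75.
E[X] = 0.166667·6.5 + 0.0833333·5 + 0.5·7.7 + 0.25·2.5 = 5.975.
E[X²] = 0.166667·47.5 + 0.0833333·29 + 0.5·62.755 + 0.25·8.75 = 43.8983.
Var(X) = E[X²] − (E[X])² = 43.8983 − 35.7006 = 8.19771.

8.198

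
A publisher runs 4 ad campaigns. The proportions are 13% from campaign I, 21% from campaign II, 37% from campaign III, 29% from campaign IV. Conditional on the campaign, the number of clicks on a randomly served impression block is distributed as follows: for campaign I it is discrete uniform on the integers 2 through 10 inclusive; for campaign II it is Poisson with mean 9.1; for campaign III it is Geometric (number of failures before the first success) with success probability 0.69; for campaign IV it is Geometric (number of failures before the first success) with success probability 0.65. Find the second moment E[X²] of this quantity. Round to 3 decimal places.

For each component E[X²] = Var + (mean)², giving I: 42.6667; II: 91.91; III: 0.852972; IV: 1.11834.
Overall E[X²] = 0.13·42.6667 + 0.21·91.91 + 0.37·0.852972 + 0.29·1.11834 = 25.4877.

25.488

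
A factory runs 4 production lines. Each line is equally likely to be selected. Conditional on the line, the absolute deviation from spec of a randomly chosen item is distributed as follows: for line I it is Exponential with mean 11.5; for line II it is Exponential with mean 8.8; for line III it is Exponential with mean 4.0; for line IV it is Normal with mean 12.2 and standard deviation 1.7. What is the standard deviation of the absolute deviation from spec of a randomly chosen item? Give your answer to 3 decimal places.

Per component, I: μ=11.5, E[X²]=264.5; II: μ=8.8, E[X²]=154.88; III: μ=4, E[X²]=32; IV: μ=12.2, E[X²]=151.73.
E[X] = 0.25·11.5 + 0.25·8.8 + 0.25·4 + 0.25·12.2 = 9.125.
E[X²] = 0.25·264.5 + 0.25·154.88 + 0.25·32 + 0.25·151.73 = 150.778.
Var(X) = E[X²] − (E[X])² = 150.778 − 83.2656 = 67.5119.
SD(X) = √67.5119 = 8.21656.

8.217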